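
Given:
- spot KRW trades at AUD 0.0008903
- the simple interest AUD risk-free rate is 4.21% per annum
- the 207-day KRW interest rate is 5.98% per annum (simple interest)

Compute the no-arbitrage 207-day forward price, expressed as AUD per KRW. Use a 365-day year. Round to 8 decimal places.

0.00088166

T = 207/365 years.
AUD growth factor: 1 + 0.0421×207/365 = 1.0238759.
KRW accumulates by 1 + 0.0598×207/365 = 1.033914.
Forward (AUD per KRW) = 0.0008903 × 1.0238759 / 1.033914 = 0.0008816562.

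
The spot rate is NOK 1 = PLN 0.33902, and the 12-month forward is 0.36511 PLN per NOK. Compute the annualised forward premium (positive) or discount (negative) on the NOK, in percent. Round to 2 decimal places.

+7.70%

T = 1 year.
Period premium: (0.36511 − 0.33902)/0.33902 = 0.0769571.
Annualise by dividing by T: 0.0769571 / 1 = 0.076957 → 7.70%.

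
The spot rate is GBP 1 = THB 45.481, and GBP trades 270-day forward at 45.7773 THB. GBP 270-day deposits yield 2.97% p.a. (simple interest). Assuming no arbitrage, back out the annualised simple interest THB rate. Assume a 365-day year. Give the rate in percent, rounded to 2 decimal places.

3.87%

T = 270/365 years.
By CIP, F/S equals the THB-to-GBP growth ratio: 45.7773/45.481 = 1.0065148.
The GBP side grows by 1 + 0.0297×270/365 = 1.0219699.
Hence g_THB = 1.0286278.
r = (1.0286278 − 1)/(270/365) = 0.038701 → 3.87%.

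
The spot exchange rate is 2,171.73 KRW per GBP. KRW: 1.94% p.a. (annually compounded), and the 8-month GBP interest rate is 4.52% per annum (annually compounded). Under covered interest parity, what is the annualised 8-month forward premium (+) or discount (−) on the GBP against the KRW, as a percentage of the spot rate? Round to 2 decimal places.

T = 8/12 years.
F = S · g_KRW/g_GBP = 2171.73 × 1.0128919/1.0299108 = 2135.84295.
(F − S)/S ÷ T = (2135.84295 − 2171.73)/2171.73/(8/12) = -0.024787 → -2.48%.

-2.48%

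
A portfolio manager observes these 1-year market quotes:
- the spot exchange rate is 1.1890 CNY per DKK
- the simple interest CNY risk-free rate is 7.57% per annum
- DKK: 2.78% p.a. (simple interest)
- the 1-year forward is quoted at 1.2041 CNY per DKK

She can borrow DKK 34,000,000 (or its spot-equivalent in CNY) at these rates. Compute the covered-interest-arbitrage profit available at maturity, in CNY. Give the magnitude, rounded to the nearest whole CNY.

T = 1 year.
Invest the DKK and cover forward: 34,000,000 × 1.027800 × 1.2041 = CNY 42,077,515.32.
Convert at spot and invest in CNY: 34,000,000 × 1.1890 × 1.075700 = CNY 43,486,248.20.
The quoted forward undervalues DKK, so borrow DKK, convert to CNY at spot, deposit the CNY at 7.57%, and buy DKK forward at 1.2041 to cover the loan.
The gap between the two covered legs is CNY 1,408,733.

CNY 1,408,733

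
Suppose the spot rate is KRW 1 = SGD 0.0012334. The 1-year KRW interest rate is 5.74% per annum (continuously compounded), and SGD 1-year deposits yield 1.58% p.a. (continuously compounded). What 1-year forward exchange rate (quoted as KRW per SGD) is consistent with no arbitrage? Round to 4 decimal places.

T = 1 year.
SGD accumulates by e^(0.0158×1) = 1.01592548.
KRW accumulates by e^(0.0574×1) = 1.059079357.
CIP: F = S · (grow SGD)/(grow KRW) = 0.0012334 × 1.01592548/1.059079357 = 0.00118314315 SGD per KRW.
Invert for KRW per SGD: 1 / 0.00118314315 = 845.2063.

845.2063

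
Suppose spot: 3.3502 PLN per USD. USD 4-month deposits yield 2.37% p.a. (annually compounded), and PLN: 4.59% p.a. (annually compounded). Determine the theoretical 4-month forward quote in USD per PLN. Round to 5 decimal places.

0.29636

T = 4/12 years.
PLN growth factor: (1 + 0.0459)^(4/12) = 1.0150717.
USD accumulates by (1 + 0.0237)^(4/12) = 1.0078384.
CIP: F = S · (grow PLN)/(grow USD) = 3.3502 × 1.0150717/1.0078384 = 3.374245 PLN per USD.
Quoted the other way: 1/3.374245 = 0.29636 USD per PLN.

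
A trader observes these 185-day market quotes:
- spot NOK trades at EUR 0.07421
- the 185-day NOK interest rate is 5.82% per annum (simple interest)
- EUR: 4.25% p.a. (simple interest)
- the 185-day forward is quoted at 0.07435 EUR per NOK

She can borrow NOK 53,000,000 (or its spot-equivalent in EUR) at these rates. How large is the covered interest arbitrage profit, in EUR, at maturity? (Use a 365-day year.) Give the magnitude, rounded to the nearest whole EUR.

EUR 38,937

T = 185/365 years.
Invest the NOK and cover forward: 53,000,000 × 1.02949863 × 0.07435 = EUR 4,056,790.83.
Convert at spot and invest in EUR: 53,000,000 × 0.07421 × 1.021541096 = EUR 4,017,853.93.
The quoted forward overvalues NOK, so borrow EUR, buy NOK at spot, deposit the NOK at 5.82%, and sell the proceeds forward at 0.07435.
Arbitrage profit = |4,056,790.83 − 4,017,853.93| = EUR 38,937.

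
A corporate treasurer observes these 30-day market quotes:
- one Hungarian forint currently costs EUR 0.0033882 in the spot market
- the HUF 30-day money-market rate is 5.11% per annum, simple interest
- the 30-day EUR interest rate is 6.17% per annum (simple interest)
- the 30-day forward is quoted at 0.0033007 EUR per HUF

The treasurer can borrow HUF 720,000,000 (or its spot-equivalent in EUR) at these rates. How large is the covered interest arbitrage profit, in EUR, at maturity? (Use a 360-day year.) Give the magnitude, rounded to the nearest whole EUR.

EUR 65,423

T = 30/360 years.
Invest the HUF and cover forward: 720,000,000 × 1.004258333 × 0.0033007 = EUR 2,386,623.95.
Convert at spot and invest in EUR: 720,000,000 × 0.0033882 × 1.005141667 = EUR 2,452,047.12.
The quoted forward undervalues HUF, so borrow HUF, convert to EUR at spot, deposit the EUR at 6.17%, and buy HUF forward at 0.0033007 to cover the loan.
Arbitrage profit = |2,386,623.95 − 2,452,047.12| = EUR 65,423.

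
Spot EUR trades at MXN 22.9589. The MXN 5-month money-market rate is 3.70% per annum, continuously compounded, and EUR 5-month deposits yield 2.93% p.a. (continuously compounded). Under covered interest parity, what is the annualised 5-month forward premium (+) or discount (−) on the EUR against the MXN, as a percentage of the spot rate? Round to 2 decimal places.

+0.77%

T = 5/12 years.
CIP forward (MXN per EUR) = 22.9589 × 1.0155361/1.0122832 = 23.0326768.
Annualised premium = (F − S)/S × (1/T) = (23.0326768 − 22.9589)/22.9589 ÷ (5/12) = 0.77%.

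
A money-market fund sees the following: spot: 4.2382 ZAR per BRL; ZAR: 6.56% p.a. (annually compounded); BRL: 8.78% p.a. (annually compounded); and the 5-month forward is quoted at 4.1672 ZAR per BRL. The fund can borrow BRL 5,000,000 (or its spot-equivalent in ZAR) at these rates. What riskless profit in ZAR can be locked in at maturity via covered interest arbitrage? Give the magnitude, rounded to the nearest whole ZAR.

ZAR 179,920

T = 5/12 years.
Keep in BRL, deliver into the forward: 5,000,000·1.0356875907·4.1672 = ZAR 21,579,586.64.
Swap to ZAR now, deposit: 5,000,000·4.2382·1.0268277294 = ZAR 21,759,506.41.
The quoted forward undervalues BRL, so borrow BRL, convert to ZAR at spot, deposit the ZAR at 6.56%, and buy BRL forward at 4.1672 to cover the loan.
Arbitrage profit = |21,579,586.64 − 21,759,506.41| = ZAR 179,920.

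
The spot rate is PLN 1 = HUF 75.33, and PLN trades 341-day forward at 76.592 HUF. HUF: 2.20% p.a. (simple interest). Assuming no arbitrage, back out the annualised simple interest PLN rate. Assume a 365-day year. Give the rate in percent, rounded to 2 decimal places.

0.40%

T = 341/365 years.
CIP gives F = S · g_HUF/g_PLN, so g_HUF/g_PLN = 76.592/75.33 = 1.0167530.
HUF growth factor: 1 + 0.0220×341/365 = 1.0205534.
That pins the PLN growth at 1.0037378.
(1.0037378 − 1)/T = 0.004001, i.e. 0.40%.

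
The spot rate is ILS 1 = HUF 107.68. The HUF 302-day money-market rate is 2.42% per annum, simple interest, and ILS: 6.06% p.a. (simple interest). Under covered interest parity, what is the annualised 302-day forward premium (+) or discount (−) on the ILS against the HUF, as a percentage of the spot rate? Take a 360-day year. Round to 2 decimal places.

-3.46%

T = 302/360 years.
F = S · g_HUF/g_ILS = 107.68 × 1.0203011/1.0508367 = 104.55099.
Annualised premium = (F − S)/S × (1/T) = (104.55099 − 107.68)/107.68 ÷ (302/360) = -3.46%.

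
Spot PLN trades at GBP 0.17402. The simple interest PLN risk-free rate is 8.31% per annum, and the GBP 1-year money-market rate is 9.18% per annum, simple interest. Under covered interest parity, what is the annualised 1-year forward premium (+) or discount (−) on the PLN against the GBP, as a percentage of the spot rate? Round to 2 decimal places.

+0.80%

T = 1 year.
No-arbitrage forward: 0.17402 × 1.091800 / 1.083100 = 0.17541782 GBP/PLN.
Annualised premium = (F − S)/S × (1/T) = (0.17541782 − 0.17402)/0.17402 ÷ 1 = 0.80%.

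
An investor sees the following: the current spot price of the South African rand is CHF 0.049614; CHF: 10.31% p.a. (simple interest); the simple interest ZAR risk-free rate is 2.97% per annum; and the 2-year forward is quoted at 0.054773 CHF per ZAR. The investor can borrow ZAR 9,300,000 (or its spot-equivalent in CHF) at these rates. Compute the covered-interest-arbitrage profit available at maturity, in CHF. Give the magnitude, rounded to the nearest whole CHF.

CHF 16,906

T = 2 years.
Keep in ZAR, deliver into the forward: 9,300,000·1.059400·0.054773 = CHF 539,646.60.
Swap to CHF now, deposit: 9,300,000·0.049614·1.206200 = CHF 556,552.98.
The quoted forward undervalues ZAR, so borrow ZAR, convert to CHF at spot, deposit the CHF at 10.31%, and buy ZAR forward at 0.054773 to cover the loan.
Profit = 556,552.98 − 539,646.60 = CHF 16,906.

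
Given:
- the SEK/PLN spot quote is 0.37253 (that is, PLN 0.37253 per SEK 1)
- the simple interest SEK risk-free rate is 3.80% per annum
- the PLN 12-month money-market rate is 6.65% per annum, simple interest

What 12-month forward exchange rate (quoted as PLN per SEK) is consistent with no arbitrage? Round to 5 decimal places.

T = 1 year.
PLN growth factor: 1 + 0.0665×1 = 1.066500.
Growth of 1 SEK over T: 1 + 0.0380×1 = 1.038000.
So F = 0.37253 × 1.066500 / 1.038000 = 0.3827584 (PLN/SEK).

0.38276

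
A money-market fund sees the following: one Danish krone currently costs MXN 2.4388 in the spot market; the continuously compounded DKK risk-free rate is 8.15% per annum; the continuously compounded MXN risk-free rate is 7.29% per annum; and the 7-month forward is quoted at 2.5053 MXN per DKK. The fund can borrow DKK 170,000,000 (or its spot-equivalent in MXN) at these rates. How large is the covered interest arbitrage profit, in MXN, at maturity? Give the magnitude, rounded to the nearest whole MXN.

T = 7/12 years.
Invest the DKK and cover forward: 170,000,000 × 1.04868989562 × 2.5053 = MXN 446,638,075.23.
Convert at spot and invest in MXN: 170,000,000 × 2.4388 × 1.0434421421 = MXN 432,606,938.35.
The quoted forward overvalues DKK, so borrow MXN, buy DKK at spot, deposit the DKK at 8.15%, and sell the proceeds forward at 2.5053.
Profit = 446,638,075.23 − 432,606,938.35 = MXN 14,031,137.

MXN 14,031,137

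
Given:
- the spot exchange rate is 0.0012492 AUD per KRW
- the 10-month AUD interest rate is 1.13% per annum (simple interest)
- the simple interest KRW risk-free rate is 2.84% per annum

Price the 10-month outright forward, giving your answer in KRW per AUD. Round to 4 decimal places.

811.8132

T = 10/12 years.
AUD accumulates by 1 + 0.0113×10/12 = 1.009416667.
KRW growth factor: 1 + 0.0284×10/12 = 1.023666667.
So F = 0.0012492 × 1.009416667 / 1.023666667 = 0.00123181045 (AUD/KRW).
Invert for KRW per AUD: 1 / 0.00123181045 = 811.8132.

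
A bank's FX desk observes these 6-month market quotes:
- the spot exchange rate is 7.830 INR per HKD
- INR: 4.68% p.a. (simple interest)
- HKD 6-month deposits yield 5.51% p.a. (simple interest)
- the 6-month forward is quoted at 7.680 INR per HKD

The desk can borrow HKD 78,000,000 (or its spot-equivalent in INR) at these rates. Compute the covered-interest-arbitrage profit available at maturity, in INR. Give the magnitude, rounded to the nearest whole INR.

T = 6/12 years.
Invest the HKD and cover forward: 78,000,000 × 1.027550 × 7.680 = INR 615,543,552.00.
Convert at spot and invest in INR: 78,000,000 × 7.830 × 1.023400 = INR 625,031,316.00.
The quoted forward undervalues HKD, so borrow HKD, convert to INR at spot, deposit the INR at 4.68%, and buy HKD forward at 7.680 to cover the loan.
Profit = 625,031,316.00 − 615,543,552.00 = INR 9,487,764.

INR 9,487,764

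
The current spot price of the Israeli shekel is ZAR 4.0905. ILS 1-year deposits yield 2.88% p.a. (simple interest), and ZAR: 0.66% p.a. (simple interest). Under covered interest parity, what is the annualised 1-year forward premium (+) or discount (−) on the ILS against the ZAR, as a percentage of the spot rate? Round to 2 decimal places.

T = 1 year.
F = S · g_ZAR/g_ILS = 4.0905 × 1.006600/1.028800 = 4.0022330.
Annualised premium = (F − S)/S × (1/T) = (4.0022330 − 4.0905)/4.0905 ÷ 1 = -2.16%.

-2.16%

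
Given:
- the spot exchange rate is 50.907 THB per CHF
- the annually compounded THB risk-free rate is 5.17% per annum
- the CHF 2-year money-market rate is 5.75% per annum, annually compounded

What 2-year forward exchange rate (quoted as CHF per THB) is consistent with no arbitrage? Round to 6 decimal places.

T = 2 years.
THB accumulates by (1 + 0.0517)^2 = 1.1060729.
CHF accumulates by (1 + 0.0575)^2 = 1.1183063.
Forward (THB per CHF) = 50.907 × 1.1060729 / 1.1183063 = 50.35012.
Quoted the other way: 1/50.35012 = 0.019861 CHF per THB.

0.019861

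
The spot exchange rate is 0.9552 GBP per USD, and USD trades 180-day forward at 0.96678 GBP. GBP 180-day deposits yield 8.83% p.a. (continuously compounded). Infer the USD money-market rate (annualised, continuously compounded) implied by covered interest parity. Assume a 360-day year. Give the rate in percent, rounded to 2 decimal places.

T = 180/360 years.
CIP gives F = S · g_GBP/g_USD, so g_GBP/g_USD = 0.96678/0.9552 = 1.0121231.
GBP growth factor: e^(0.0883×180/360) = 1.0451391.
Hence g_USD = 1.0326205.
Take logs: ln 1.0326205 / (180/360) = 0.064199, so 6.42%.

6.42%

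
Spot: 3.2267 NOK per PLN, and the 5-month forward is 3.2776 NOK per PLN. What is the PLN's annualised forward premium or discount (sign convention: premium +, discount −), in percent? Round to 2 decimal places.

+3.79%

T = 5/12 years.
Period premium: (3.2776 − 3.2267)/3.2267 = 0.0157746.
×(1/T) gives 3.79% p.a.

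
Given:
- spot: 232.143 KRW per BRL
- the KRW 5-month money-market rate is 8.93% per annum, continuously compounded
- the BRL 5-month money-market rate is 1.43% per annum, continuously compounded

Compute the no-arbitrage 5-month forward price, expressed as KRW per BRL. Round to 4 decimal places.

T = 5/12 years.
Growth of 1 KRW over T: e^(0.0893×5/12) = 1.037909229.
BRL accumulates by e^(0.0143×5/12) = 1.00597612.
Forward (KRW per BRL) = 232.143 × 1.037909229 / 1.00597612 = 239.512010.

239.5120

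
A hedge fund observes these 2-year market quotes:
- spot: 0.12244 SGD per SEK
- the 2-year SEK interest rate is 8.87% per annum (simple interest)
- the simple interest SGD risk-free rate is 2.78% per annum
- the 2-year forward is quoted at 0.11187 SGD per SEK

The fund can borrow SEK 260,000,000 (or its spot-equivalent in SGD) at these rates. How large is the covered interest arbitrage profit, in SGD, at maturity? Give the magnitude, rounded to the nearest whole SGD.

SGD 641,699

T = 2 years.
Invest the SEK and cover forward: 260,000,000 × 1.177400 × 0.11187 = SGD 34,246,091.88.
Convert at spot and invest in SGD: 260,000,000 × 0.12244 × 1.055600 = SGD 33,604,392.64.
The quoted forward overvalues SEK, so borrow SGD, buy SEK at spot, deposit the SEK at 8.87%, and sell the proceeds forward at 0.11187.
Arbitrage profit = |34,246,091.88 − 33,604,392.64| = SGD 641,699.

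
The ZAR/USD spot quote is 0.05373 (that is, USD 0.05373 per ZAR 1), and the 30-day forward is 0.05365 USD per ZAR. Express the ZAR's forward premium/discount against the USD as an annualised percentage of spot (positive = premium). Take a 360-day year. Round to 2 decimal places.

-1.79%

T = 30/360 years.
ZAR trades forward at -0.14889% vs spot over the period.
×(1/T) gives -1.79% p.a.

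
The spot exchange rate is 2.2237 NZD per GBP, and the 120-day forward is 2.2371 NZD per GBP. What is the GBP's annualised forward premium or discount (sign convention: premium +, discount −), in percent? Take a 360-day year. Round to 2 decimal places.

+1.81%

T = 120/360 years.
GBP trades forward at +0.60260% vs spot over the period.
Per annum: 0.0060260 / (120/360) = 0.018078 = 1.81%.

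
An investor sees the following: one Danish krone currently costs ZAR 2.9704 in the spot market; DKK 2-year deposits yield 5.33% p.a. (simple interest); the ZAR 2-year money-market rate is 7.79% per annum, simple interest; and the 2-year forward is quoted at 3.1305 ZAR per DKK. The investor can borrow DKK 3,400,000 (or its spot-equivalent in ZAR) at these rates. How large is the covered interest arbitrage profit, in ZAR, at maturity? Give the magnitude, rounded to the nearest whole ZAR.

T = 2 years.
Keep in DKK, deliver into the forward: 3,400,000·1.106600·3.1305 = ZAR 11,778,318.42.
Swap to ZAR now, deposit: 3,400,000·2.9704·1.155800 = ZAR 11,672,840.29.
The quoted forward overvalues DKK, so borrow ZAR, buy DKK at spot, deposit the DKK at 5.33%, and sell the proceeds forward at 3.1305.
The gap between the two covered legs is ZAR 105,478.

ZAR 105,478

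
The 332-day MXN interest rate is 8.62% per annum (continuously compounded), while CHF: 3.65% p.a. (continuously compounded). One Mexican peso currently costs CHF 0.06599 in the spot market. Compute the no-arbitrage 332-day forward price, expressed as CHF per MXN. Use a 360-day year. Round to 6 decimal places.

T = 332/360 years.
CHF accumulates by e^(0.0365×332/360) = 1.0342341.
MXN accumulates by e^(0.0862×332/360) = 1.0827407.
CIP: F = S · (grow CHF)/(grow MXN) = 0.06599 × 1.0342341/1.0827407 = 0.06303366 CHF per MXN.

0.063034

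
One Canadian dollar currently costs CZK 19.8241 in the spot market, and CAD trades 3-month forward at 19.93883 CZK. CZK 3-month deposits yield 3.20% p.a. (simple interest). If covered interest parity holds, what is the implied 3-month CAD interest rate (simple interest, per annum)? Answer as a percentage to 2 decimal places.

T = 3/12 years.
CIP gives F = S · g_CZK/g_CAD, so g_CZK/g_CAD = 19.93883/19.8241 = 1.0057874.
CZK growth factor: 1 + 0.0320×3/12 = 1.008000.
That pins the CAD growth at 1.0021999.
r = (1.0021999 − 1)/(3/12) = 0.008800 → 0.88%.

0.88%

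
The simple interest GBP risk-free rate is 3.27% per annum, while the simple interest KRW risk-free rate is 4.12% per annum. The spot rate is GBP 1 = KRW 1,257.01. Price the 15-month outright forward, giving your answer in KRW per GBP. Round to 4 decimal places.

1269.8413

T = 15/12 years.
KRW growth factor: 1 + 0.0412×15/12 = 1.051500.
GBP growth factor: 1 + 0.0327×15/12 = 1.040875.
So F = 1257.01 × 1.051500 / 1.040875 = 1269.841254 (KRW/GBP).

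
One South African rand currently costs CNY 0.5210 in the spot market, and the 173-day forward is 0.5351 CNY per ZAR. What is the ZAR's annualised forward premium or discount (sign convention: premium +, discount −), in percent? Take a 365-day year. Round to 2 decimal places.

T = 173/365 years.
Period premium: (0.5351 − 0.521)/0.521 = 0.0270633.
×(1/T) gives 5.71% p.a.

+5.71%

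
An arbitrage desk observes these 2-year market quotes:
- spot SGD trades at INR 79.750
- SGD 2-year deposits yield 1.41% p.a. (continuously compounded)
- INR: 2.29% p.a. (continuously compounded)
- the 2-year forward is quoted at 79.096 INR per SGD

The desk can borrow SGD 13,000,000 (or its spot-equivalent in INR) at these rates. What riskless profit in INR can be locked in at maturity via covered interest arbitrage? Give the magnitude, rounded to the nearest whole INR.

T = 2 years.
Keep in SGD, deliver into the forward: 13,000,000·1.028601384128·79.096 = INR 1,057,657,316.03.
Swap to INR now, deposit: 13,000,000·79.750·1.046865017015 = INR 1,085,337,306.39.
The quoted forward undervalues SGD, so borrow SGD, convert to INR at spot, deposit the INR at 2.29%, and buy SGD forward at 79.096 to cover the loan.
Arbitrage profit = |1,057,657,316.03 − 1,085,337,306.39| = INR 27,679,990.

INR 27,679,990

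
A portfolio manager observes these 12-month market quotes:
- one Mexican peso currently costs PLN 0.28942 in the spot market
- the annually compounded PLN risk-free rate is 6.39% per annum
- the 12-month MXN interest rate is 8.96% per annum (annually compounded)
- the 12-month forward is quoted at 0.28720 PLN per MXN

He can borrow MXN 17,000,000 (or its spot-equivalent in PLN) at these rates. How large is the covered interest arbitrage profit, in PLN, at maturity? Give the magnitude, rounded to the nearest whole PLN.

T = 1 year.
Route A — deposit MXN, sell forward: 17,000,000 × 1.089600 × 0.28720 = PLN 5,319,863.04.
Route B — convert at spot, deposit PLN: 17,000,000 × 0.28942 × 1.063900 = PLN 5,234,536.95.
The quoted forward overvalues MXN, so borrow PLN, buy MXN at spot, deposit the MXN at 8.96%, and sell the proceeds forward at 0.28720.
Arbitrage profit = |5,319,863.04 − 5,234,536.95| = PLN 85,326.

PLN 85,326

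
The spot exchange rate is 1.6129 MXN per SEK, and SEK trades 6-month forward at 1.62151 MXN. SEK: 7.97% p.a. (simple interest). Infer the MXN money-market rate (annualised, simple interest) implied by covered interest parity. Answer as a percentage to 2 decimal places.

T = 6/12 years.
By CIP, F/S equals the MXN-to-SEK growth ratio: 1.62151/1.6129 = 1.0053382.
SEK growth factor: 1 + 0.0797×6/12 = 1.039850.
So the MXN growth factor = 1.0454009.
r = (1.0454009 − 1)/(6/12) = 0.090802 → 9.08%.

9.08%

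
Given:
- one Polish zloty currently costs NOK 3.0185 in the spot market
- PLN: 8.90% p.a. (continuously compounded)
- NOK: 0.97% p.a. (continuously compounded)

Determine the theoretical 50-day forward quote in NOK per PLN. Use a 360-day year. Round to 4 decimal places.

T = 50/360 years.
NOK accumulates by e^(0.0097×50/360) = 1.0013481.
PLN growth factor: e^(0.0890×50/360) = 1.0124378.
Forward (NOK per PLN) = 3.0185 × 1.0013481 / 1.0124378 = 2.985437.

2.9854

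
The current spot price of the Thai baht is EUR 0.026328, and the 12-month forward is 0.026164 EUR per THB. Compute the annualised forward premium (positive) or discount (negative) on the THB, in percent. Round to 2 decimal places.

T = 1 year.
Period premium: (0.026164 − 0.026328)/0.026328 = -0.0062291.
×(1/T) gives -0.62% p.a.

-0.62%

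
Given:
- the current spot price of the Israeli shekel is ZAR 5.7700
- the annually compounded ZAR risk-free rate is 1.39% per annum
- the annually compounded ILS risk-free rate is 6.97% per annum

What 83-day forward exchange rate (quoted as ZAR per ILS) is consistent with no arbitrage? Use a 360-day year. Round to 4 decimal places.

5.6992

T = 83/360 years.
ZAR accumulates by (1 + 0.0139)^(83/360) = 1.0031877.
ILS growth factor: (1 + 0.0697)^(83/360) = 1.0156557.
Forward (ZAR per ILS) = 5.77 × 1.0031877 / 1.0156557 = 5.699169.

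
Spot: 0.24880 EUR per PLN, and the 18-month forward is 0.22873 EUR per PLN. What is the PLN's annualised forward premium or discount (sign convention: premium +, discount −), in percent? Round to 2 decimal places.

-5.38%

T = 18/12 years.
Period premium: (0.22873 − 0.2488)/0.2488 = -0.0806672.
Per annum: -0.0806672 / (18/12) = -0.053778 = -5.38%.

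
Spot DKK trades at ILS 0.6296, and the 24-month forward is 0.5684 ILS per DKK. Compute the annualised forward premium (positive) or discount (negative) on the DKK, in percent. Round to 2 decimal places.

T = 2 years.
DKK trades forward at -9.72046% vs spot over the period.
Per annum: -0.0972046 / 2 = -0.048602 = -4.86%.

-4.86%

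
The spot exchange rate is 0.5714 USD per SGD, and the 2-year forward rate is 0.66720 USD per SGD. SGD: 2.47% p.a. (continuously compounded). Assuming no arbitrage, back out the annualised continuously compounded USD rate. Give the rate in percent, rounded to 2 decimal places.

10.22%

T = 2 years.
CIP gives F = S · g_USD/g_SGD, so g_USD/g_SGD = 0.6672/0.5714 = 1.1676584.
SGD growth factor: e^(0.0247×2) = 1.0506405.
That pins the USD growth at 1.2267892.
r = ln(1.2267892)/2 = 0.102200 → 10.22%.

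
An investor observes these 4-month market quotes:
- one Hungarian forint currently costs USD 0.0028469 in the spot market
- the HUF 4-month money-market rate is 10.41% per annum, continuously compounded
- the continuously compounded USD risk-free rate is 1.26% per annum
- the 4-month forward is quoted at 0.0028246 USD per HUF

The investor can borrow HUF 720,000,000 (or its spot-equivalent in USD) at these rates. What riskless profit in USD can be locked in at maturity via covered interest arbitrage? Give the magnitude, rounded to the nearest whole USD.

T = 4/12 years.
Invest the HUF and cover forward: 720,000,000 × 1.035309069 × 0.0028246 = USD 2,105,520.48.
Convert at spot and invest in USD: 720,000,000 × 0.0028469 × 1.004208832 = USD 2,058,395.13.
The quoted forward overvalues HUF, so borrow USD, buy HUF at spot, deposit the HUF at 10.41%, and sell the proceeds forward at 0.0028246.
Profit = 2,105,520.48 − 2,058,395.13 = USD 47,125.

USD 47,125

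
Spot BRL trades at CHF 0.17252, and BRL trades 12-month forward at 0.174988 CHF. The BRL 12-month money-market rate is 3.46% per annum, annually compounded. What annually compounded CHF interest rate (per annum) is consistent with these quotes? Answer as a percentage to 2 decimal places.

4.94%

T = 1 year.
By CIP, F/S equals the CHF-to-BRL growth ratio: 0.174988/0.17252 = 1.0143056.
BRL growth factor: (1 + 0.0346)^1 = 1.034600.
So the CHF growth factor = 1.0494006.
Annualise: 1.0494006^(1/1) − 1 = 0.049401 = 4.94%.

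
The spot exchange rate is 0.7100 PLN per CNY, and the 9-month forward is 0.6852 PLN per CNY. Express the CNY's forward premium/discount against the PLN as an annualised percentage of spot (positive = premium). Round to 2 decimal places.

T = 9/12 years.
(F − S)/S = (0.6852 − 0.71)/0.71 = -0.0349296.
Per annum: -0.0349296 / (9/12) = -0.046573 = -4.66%.

-4.66%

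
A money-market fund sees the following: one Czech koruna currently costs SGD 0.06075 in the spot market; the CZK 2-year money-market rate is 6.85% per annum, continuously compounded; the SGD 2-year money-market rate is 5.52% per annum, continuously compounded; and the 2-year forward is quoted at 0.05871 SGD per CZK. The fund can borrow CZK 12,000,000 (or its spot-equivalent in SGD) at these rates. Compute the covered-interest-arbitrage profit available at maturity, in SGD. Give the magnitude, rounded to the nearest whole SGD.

SGD 6,129

T = 2 years.
Keep in CZK, deliver into the forward: 12,000,000·1.14682815·0.05871 = SGD 807,963.37.
Swap to SGD now, deposit: 12,000,000·0.06075·1.11672467 = SGD 814,092.28.
The quoted forward undervalues CZK, so borrow CZK, convert to SGD at spot, deposit the SGD at 5.52%, and buy CZK forward at 0.05871 to cover the loan.
Profit = 814,092.28 − 807,963.37 = SGD 6,129.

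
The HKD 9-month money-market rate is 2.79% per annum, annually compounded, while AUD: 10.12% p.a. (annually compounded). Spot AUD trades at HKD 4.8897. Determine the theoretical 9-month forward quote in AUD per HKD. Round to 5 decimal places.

T = 9/12 years.
Growth of 1 HKD over T: (1 + 0.0279)^(9/12) = 1.0208529.
AUD accumulates by (1 + 0.1012)^(9/12) = 1.0749782.
So F = 4.8897 × 1.0208529 / 1.0749782 = 4.643503 (HKD/AUD).
Invert for AUD per HKD: 1 / 4.643503 = 0.21535.

0.21535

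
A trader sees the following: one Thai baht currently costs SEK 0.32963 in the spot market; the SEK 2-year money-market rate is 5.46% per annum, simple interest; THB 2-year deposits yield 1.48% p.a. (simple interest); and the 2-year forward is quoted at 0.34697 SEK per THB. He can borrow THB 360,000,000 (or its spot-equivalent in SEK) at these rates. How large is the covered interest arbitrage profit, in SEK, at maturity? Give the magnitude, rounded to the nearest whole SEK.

T = 2 years.
Route A — deposit THB, sell forward: 360,000,000 × 1.029600 × 0.34697 = SEK 128,606,512.32.
Route B — convert at spot, deposit SEK: 360,000,000 × 0.32963 × 1.109200 = SEK 131,625,214.56.
The quoted forward undervalues THB, so borrow THB, convert to SEK at spot, deposit the SEK at 5.46%, and buy THB forward at 0.34697 to cover the loan.
The gap between the two covered legs is SEK 3,018,702.

SEK 3,018,702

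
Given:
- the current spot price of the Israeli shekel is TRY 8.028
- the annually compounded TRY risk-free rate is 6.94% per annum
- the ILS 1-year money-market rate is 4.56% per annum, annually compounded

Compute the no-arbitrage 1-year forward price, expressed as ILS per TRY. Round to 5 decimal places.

0.12179

T = 1 year.
Growth of 1 TRY over T: (1 + 0.0694)^1 = 1.069400.
Growth of 1 ILS over T: (1 + 0.0456)^1 = 1.045600.
Forward (TRY per ILS) = 8.028 × 1.069400 / 1.045600 = 8.210734.
Quoted the other way: 1/8.210734 = 0.12179 ILS per TRY.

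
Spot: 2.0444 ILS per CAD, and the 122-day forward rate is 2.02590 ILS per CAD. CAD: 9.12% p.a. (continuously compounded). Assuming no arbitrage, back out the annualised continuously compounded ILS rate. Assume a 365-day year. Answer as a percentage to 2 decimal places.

6.40%

T = 122/365 years.
By CIP, F/S equals the ILS-to-CAD growth ratio: 2.0259/2.0444 = 0.9909509.
CAD growth factor: e^(0.0912×122/365) = 1.0309527.
That pins the ILS growth at 1.0216235.
Take logs: ln 1.0216235 / (122/365) = 0.064004, so 6.40%.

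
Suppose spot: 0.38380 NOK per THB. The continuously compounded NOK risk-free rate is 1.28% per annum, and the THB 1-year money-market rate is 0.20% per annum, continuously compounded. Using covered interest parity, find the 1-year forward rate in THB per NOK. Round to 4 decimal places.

T = 1 year.
Growth of 1 NOK over T: e^(0.0128×1) = 1.0128823.
THB accumulates by e^(0.0020×1) = 1.002002.
CIP: F = S · (grow NOK)/(grow THB) = 0.3838 × 1.0128823/1.002002 = 0.3879675 NOK per THB.
Invert for THB per NOK: 1 / 0.3879675 = 2.5775.

2.5775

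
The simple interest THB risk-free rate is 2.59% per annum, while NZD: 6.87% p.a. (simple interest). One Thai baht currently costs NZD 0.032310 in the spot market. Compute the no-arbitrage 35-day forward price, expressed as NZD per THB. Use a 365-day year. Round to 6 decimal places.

0.032442

T = 35/365 years.
NZD accumulates by 1 + 0.0687×35/365 = 1.0065877.
THB growth factor: 1 + 0.0259×35/365 = 1.0024836.
So F = 0.03231 × 1.0065877 / 1.0024836 = 0.03244227 (NZD/THB).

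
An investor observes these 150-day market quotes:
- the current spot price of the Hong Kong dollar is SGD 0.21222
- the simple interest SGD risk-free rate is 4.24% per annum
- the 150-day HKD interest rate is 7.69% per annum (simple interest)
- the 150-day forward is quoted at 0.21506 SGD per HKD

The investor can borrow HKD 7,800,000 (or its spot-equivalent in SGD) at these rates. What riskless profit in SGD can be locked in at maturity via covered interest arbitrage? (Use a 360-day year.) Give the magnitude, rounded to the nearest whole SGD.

SGD 46,657

T = 150/360 years.
Invest the HKD and cover forward: 7,800,000 × 1.032041667 × 0.21506 = SGD 1,731,216.87.
Convert at spot and invest in SGD: 7,800,000 × 0.21222 × 1.017666667 = SGD 1,684,559.92.
The quoted forward overvalues HKD, so borrow SGD, buy HKD at spot, deposit the HKD at 7.69%, and sell the proceeds forward at 0.21506.
Arbitrage profit = |1,731,216.87 − 1,684,559.92| = SGD 46,657.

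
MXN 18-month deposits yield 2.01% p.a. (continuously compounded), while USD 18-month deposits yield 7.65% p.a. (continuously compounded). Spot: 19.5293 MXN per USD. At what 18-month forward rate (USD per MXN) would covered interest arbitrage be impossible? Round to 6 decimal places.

T = 18/12 years.
MXN accumulates by e^(0.0201×18/12) = 1.0306091.
USD accumulates by e^(0.0765×18/12) = 1.121593.
So F = 19.5293 × 1.0306091 / 1.121593 = 17.94508 (MXN/USD).
Invert for USD per MXN: 1 / 17.94508 = 0.055726.

0.055726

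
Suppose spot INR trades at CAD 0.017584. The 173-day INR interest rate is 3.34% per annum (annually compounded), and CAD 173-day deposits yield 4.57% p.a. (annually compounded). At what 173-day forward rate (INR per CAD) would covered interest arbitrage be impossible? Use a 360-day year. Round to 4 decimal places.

56.5474

T = 173/360 years.
CAD growth factor: (1 + 0.0457)^(173/360) = 1.02170659.
Growth of 1 INR over T: (1 + 0.0334)^(173/360) = 1.01591363.
Forward (CAD per INR) = 0.017584 × 1.02170659 / 1.01591363 = 0.017684268.
Quoted the other way: 1/0.017684268 = 56.5474 INR per CAD.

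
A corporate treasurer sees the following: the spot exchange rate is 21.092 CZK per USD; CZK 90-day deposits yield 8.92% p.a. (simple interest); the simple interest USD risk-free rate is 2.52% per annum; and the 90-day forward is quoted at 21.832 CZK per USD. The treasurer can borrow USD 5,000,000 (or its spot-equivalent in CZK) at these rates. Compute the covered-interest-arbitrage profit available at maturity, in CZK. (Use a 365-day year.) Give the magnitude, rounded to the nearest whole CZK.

CZK 2,058,745

T = 90/365 years.
Keep in USD, deliver into the forward: 5,000,000·1.00621369863·21.832 = CZK 109,838,287.34.
Swap to CZK now, deposit: 5,000,000·21.092·1.02199452055 = CZK 107,779,542.14.
The quoted forward overvalues USD, so borrow CZK, buy USD at spot, deposit the USD at 2.52%, and sell the proceeds forward at 21.832.
Arbitrage profit = |109,838,287.34 − 107,779,542.14| = CZK 2,058,745.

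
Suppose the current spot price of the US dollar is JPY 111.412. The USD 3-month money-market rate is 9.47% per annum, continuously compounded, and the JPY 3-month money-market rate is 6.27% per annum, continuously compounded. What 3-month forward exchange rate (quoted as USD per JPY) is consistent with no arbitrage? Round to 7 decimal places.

T = 3/12 years.
JPY accumulates by e^(0.0627×3/12) = 1.0157985.
USD growth factor: e^(0.0947×3/12) = 1.0239575.
CIP: F = S · (grow JPY)/(grow USD) = 111.412 × 1.0157985/1.0239575 = 110.5243 JPY per USD.
Quoted the other way: 1/110.5243 = 0.0090478 USD per JPY.

0.0090478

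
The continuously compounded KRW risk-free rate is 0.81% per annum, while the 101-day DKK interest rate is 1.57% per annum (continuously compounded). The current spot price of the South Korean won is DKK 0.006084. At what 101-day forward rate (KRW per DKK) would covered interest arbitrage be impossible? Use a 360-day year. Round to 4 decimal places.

T = 101/360 years.
DKK accumulates by e^(0.0157×101/360) = 1.004414437.
KRW accumulates by e^(0.0081×101/360) = 1.002275084.
Forward (DKK per KRW) = 0.006084 × 1.004414437 / 1.002275084 = 0.00609698628.
Invert for KRW per DKK: 1 / 0.00609698628 = 164.0155.

164.0155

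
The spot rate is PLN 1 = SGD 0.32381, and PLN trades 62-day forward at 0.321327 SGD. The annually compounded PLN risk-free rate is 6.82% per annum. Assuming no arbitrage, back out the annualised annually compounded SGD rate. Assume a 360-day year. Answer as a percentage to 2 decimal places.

T = 62/360 years.
By CIP, F/S equals the SGD-to-PLN growth ratio: 0.321327/0.32381 = 0.9923319.
The PLN side grows by (1 + 0.0682)^(62/360) = 1.0114272.
That pins the SGD growth at 1.0036715.
Annualise: 1.0036715^(360/62) − 1 = 0.021507 = 2.15%.

2.15%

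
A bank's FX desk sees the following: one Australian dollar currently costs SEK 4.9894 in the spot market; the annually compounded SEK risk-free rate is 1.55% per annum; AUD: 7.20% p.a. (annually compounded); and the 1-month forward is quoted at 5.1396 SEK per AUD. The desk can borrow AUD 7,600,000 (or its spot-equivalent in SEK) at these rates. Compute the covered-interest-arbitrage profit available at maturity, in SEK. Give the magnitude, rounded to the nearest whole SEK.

SEK 1,319,855

T = 1/12 years.
Keep in AUD, deliver into the forward: 7,600,000·1.0058106553·5.1396 = SEK 39,287,929.77.
Swap to SEK now, deposit: 7,600,000·4.9894·1.0012825803 = SEK 37,968,074.73.
The quoted forward overvalues AUD, so borrow SEK, buy AUD at spot, deposit the AUD at 7.20%, and sell the proceeds forward at 5.1396.
Arbitrage profit = |39,287,929.77 − 37,968,074.73| = SEK 1,319,855.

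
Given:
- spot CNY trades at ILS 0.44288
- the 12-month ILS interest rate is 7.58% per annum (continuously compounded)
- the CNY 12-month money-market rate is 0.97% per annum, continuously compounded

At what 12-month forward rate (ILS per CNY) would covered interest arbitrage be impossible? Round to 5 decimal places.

0.47314

T = 1 year.
Growth of 1 ILS over T: e^(0.0758×1) = 1.0787468.
CNY growth factor: e^(0.0097×1) = 1.0097472.
CIP: F = S · (grow ILS)/(grow CNY) = 0.44288 × 1.0787468/1.0097472 = 0.4731436 ILS per CNY.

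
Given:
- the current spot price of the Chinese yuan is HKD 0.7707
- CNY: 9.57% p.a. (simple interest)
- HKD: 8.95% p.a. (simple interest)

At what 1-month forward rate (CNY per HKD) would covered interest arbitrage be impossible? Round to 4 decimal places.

T = 1/12 years.
HKD accumulates by 1 + 0.0895×1/12 = 1.0074583.
CNY growth factor: 1 + 0.0957×1/12 = 1.007975.
So F = 0.7707 × 1.0074583 / 1.007975 = 0.7703049 (HKD/CNY).
Invert for CNY per HKD: 1 / 0.7703049 = 1.2982.

1.2982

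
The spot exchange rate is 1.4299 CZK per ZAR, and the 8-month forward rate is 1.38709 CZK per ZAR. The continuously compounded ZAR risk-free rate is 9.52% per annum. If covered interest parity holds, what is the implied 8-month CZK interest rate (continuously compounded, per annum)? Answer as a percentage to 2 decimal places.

T = 8/12 years.
By CIP, F/S equals the CZK-to-ZAR growth ratio: 1.38709/1.4299 = 0.9700608.
ZAR growth factor: e^(0.0952×8/12) = 1.065524.
Hence g_CZK = 1.0336231.
Take logs: ln 1.0336231 / (8/12) = 0.049605, so 4.96%.

4.96%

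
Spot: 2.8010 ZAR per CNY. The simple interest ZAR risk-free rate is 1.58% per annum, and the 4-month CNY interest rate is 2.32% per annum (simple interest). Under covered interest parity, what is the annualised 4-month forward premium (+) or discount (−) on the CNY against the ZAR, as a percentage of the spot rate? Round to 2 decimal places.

T = 4/12 years.
CIP forward (ZAR per CNY) = 2.801 × 1.0052667/1.0077333 = 2.7941441.
Annualised premium = (F − S)/S × (1/T) = (2.7941441 − 2.801)/2.801 ÷ (4/12) = -0.73%.

-0.73%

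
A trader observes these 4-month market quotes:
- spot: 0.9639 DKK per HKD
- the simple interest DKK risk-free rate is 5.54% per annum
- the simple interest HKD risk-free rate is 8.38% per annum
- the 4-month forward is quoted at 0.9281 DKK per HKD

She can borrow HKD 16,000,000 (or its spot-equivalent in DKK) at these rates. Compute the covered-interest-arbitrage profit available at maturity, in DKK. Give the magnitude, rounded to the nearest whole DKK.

T = 4/12 years.
Keep in HKD, deliver into the forward: 16,000,000·1.0279333333·0.9281 = DKK 15,264,398.83.
Swap to DKK now, deposit: 16,000,000·0.9639·1.0184666667 = DKK 15,707,200.32.
The quoted forward undervalues HKD, so borrow HKD, convert to DKK at spot, deposit the DKK at 5.54%, and buy HKD forward at 0.9281 to cover the loan.
Arbitrage profit = |15,264,398.83 − 15,707,200.32| = DKK 442,801.

DKK 442,801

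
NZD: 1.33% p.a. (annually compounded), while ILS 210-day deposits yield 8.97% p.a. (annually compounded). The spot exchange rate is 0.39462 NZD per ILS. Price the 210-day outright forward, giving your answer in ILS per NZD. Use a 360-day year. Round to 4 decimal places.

T = 210/360 years.
Growth of 1 NZD over T: (1 + 0.0133)^(210/360) = 1.007737.
Growth of 1 ILS over T: (1 + 0.0897)^(210/360) = 1.0513865.
So F = 0.39462 × 1.007737 / 1.0513865 = 0.3782369 (NZD/ILS).
Invert for ILS per NZD: 1 / 0.3782369 = 2.6438.

2.6438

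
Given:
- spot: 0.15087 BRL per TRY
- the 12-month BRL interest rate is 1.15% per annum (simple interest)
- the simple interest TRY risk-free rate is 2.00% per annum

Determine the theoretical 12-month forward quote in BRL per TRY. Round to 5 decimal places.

T = 1 year.
BRL growth factor: 1 + 0.0115×1 = 1.011500.
TRY accumulates by 1 + 0.0200×1 = 1.020000.
So F = 0.15087 × 1.011500 / 1.020000 = 0.1496128 (BRL/TRY).

0.14961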